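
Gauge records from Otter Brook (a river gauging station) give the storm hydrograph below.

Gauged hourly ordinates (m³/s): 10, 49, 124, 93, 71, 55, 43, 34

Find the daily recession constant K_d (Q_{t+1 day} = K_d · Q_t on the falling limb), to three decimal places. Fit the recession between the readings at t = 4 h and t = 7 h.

Between t = 4 h and t = 7 h the flow falls from 71 to 34 m³/s over 3×1 h = 3 h.
Per-interval ratio K = (34/71)^(1/3) = 0.7824; K_d = K^(24/1) = 0.003.

K_d ≈ 0.003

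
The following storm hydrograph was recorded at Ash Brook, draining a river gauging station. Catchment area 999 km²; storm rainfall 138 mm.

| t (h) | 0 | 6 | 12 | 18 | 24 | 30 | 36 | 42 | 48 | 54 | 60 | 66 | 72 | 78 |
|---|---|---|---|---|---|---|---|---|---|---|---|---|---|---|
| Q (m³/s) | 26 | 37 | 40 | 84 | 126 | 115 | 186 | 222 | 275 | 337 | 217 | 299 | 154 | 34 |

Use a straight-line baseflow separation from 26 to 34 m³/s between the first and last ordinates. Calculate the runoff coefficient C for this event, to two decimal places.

C ≈ 0.27

ΣQ_DR = 1732 m³/s; V = ΣQ_DR·Δt = 3.741 × 10^7 m³.
Runoff depth d = V / A = 37.45 mm.
C = d / P = 37.45 / 138 = 0.27.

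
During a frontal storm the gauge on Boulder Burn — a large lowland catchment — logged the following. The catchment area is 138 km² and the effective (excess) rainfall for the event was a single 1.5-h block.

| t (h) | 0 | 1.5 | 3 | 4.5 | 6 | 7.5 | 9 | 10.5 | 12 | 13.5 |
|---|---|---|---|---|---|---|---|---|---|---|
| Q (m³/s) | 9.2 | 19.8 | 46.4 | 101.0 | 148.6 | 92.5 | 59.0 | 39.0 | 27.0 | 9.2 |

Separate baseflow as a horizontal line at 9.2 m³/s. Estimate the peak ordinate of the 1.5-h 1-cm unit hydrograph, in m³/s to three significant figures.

U_p ≈ 77.5 m³/s

Direct runoff: 0.0, 10.6, 37.2, 91.8, 139.4, 83.3, 49.8, 29.8, 17.8, 0.0 m³/s; ΣQ_DR = 459.7 m³/s, peak = 139.4 m³/s.
Runoff depth d = ΣQ_DR·Δt / A = 459.7 × 5400 / (138 km²) = 17.99 mm.
The 1-cm UH is the DRH scaled by (10 mm)/d, so U_p = 139.4 × 10/17.99 = 77.5 m³/s.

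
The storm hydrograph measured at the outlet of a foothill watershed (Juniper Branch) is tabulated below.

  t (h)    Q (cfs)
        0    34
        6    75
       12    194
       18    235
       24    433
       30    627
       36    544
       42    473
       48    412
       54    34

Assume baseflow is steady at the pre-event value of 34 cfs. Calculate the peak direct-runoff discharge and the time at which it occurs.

Subtracting baseflow gives direct-runoff ordinates: 0.0, 41.0, 160.0, 201.0, 399.0, 593.0, 510.0, 439.0, 378.0, 0.0 cfs.
The maximum is 593.0 cfs, occurring at the reading for t = 30 h.

Q_p = 593.0 cfs at t = 30 h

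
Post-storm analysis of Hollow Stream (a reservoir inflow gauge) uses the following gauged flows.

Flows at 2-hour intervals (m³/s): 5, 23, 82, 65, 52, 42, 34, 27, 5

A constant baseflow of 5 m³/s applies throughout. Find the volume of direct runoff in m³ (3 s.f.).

Direct-runoff ordinates (Q − Q_b): 0.0, 18.0, 77.0, 60.0, 47.0, 37.0, 29.0, 22.0, 0.0 m³/s.
ΣQ_DR = 290.0 m³/s.
With Δt = 2 h = 7200 s, V = ΣQ_DR · Δt = 290.0 × 7200 = 2.09 × 10^6 m³.

V ≈ 2.09 × 10^6 m³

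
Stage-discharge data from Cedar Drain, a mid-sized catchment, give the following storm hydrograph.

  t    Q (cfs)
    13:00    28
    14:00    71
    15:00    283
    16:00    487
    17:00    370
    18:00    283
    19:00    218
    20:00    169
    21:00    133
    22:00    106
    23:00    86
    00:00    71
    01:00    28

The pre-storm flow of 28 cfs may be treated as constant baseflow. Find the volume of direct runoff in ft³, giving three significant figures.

Direct-runoff ordinates (Q − Q_b): 0.0, 43.0, 255.0, 459.0, 342.0, 255.0, 190.0, 141.0, 105.0, 78.0, 58.0, 43.0, 0.0 cfs.
ΣQ_DR = 1969 cfs.
With Δt = 1 h = 3600 s, V = ΣQ_DR · Δt = 1969 × 3600 = 7.09 × 10^6 ft³.

V ≈ 7.09 × 10^6 ft³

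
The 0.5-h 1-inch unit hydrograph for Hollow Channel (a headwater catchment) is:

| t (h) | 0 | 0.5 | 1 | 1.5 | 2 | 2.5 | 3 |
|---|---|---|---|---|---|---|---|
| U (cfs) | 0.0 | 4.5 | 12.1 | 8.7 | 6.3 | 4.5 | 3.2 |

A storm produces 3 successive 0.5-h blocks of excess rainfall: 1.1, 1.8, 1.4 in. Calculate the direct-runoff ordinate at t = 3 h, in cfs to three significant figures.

Q ≈ 20.4 cfs

By discrete convolution, Q_j = Σ (P_i / 1 in) · U_{j−i}.
At t = 3 h (j=6): Q = (1.1/1)·3.2 + (1.8/1)·4.5 + (1.4/1)·6.3 = 20.4 cfs.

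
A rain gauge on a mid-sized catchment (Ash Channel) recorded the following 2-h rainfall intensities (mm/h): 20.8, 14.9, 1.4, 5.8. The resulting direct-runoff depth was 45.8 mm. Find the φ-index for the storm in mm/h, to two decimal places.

φ ≈ 6.40 mm/h

Only the 2 blocks with intensity above φ contribute runoff: 20.8, 14.9 mm/h.
Σ(I−φ)·Δt = d  ⇒  (20.8+14.9 − 2φ)·2 = 45.8
φ = (35.70 − 45.8/2) / 2 = 6.40 mm/h.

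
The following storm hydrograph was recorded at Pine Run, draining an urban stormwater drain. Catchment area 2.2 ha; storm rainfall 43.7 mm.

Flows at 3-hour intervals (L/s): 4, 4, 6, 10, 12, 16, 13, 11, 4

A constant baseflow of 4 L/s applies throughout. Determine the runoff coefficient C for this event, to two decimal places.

ΣQ_DR = 44.00 L/s; V = ΣQ_DR·Δt = 4.752 × 10^5 L.
Runoff depth d = V / A = 21.60 mm.
C = d / P = 21.60 / 43.7 = 0.49.

C ≈ 0.49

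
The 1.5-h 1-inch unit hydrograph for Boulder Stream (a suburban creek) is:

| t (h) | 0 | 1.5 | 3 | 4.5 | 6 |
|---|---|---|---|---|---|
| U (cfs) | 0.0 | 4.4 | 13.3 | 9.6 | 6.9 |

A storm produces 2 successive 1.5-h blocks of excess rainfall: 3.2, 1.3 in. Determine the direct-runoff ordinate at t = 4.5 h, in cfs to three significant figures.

Q ≈ 48.0 cfs

By discrete convolution, Q_j = Σ (P_i / 1 in) · U_{j−i}.
At t = 4.5 h (j=3): Q = (3.2/1)·9.6 + (1.3/1)·13.3 = 48.0 cfs.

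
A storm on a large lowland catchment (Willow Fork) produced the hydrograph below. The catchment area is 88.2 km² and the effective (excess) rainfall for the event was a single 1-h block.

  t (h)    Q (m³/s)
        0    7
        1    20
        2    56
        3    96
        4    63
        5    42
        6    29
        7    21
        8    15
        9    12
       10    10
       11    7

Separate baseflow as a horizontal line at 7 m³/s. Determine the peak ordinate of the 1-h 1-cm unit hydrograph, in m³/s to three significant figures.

U_p ≈ 74.2 m³/s

Direct runoff: 0.0, 13.0, 49.0, 89.0, 56.0, 35.0, 22.0, 14.0, 8.0, 5.0, 3.0, 0.0 m³/s; ΣQ_DR = 294.0 m³/s, peak = 89.0 m³/s.
Runoff depth d = ΣQ_DR·Δt / A = 294.0 × 3600 / (88.2 km²) = 12.00 mm.
The 1-cm UH is the DRH scaled by (10 mm)/d, so U_p = 89.0 × 10/12.00 = 74.2 m³/s.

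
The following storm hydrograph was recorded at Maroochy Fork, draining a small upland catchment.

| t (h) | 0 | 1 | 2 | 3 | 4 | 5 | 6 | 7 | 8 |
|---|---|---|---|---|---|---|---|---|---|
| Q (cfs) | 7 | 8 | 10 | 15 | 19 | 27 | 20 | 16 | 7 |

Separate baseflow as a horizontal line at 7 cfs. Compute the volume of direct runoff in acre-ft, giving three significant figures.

Direct-runoff ordinates (Q − Q_b): 0.0, 1.0, 3.0, 8.0, 12.0, 20.0, 13.0, 9.0, 0.0 cfs.
ΣQ_DR = 66.00 cfs.
With Δt = 1 h = 3600 s, V = ΣQ_DR · Δt = 66.00 × 3600 = 2.38 × 10^5 ft³ = 5.45 acre-ft.

V ≈ 5.45 acre-ft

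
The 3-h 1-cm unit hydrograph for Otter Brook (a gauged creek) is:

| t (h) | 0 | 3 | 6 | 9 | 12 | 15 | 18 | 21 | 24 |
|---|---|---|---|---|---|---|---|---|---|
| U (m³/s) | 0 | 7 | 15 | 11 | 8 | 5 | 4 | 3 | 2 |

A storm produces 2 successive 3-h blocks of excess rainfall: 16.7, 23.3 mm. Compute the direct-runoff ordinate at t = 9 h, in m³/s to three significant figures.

Q ≈ 53.3 m³/s

By discrete convolution, Q_j = Σ (P_i / 10 mm) · U_{j−i}.
At t = 9 h (j=3): Q = (16.7/10)·11 + (23.3/10)·15 = 53.3 m³/s.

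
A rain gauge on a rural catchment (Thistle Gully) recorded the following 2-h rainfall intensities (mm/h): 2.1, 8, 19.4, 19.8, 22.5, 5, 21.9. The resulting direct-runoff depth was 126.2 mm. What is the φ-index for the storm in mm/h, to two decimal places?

φ ≈ 5.70 mm/h

Only the 5 blocks with intensity above φ contribute runoff: 8, 19.4, 19.8, 22.5, 21.9 mm/h.
Σ(I−φ)·Δt = d  ⇒  (8+19.4+19.8+22.5+21.9 − 5φ)·2 = 126.2
φ = (91.60 − 126.2/2) / 5 = 5.70 mm/h.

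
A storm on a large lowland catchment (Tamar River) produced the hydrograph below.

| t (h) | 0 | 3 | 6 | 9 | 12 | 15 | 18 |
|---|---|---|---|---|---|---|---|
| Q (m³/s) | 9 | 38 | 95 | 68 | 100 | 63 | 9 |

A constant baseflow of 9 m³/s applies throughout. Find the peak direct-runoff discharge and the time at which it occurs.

Subtracting baseflow gives direct-runoff ordinates: 0.0, 29.0, 86.0, 59.0, 91.0, 54.0, 0.0 m³/s.
The maximum is 91.0 m³/s, occurring at the reading for t = 12 h.

Q_p = 91.0 m³/s at t = 12 h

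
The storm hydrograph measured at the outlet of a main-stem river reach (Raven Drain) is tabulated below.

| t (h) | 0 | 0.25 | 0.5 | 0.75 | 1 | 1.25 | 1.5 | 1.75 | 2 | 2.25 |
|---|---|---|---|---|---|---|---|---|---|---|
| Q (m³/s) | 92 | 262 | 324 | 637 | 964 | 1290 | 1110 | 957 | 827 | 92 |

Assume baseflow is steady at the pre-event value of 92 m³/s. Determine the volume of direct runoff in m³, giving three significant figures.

V ≈ 5.07 × 10^6 m³

Direct-runoff ordinates (Q − Q_b): 0.0, 170.0, 232.0, 545.0, 872.0, 1198.0, 1018.0, 865.0, 735.0, 0.0 m³/s.
ΣQ_DR = 5635 m³/s.
With Δt = 0.25 h = 900 s, V = ΣQ_DR · Δt = 5635 × 900 = 5.07 × 10^6 m³.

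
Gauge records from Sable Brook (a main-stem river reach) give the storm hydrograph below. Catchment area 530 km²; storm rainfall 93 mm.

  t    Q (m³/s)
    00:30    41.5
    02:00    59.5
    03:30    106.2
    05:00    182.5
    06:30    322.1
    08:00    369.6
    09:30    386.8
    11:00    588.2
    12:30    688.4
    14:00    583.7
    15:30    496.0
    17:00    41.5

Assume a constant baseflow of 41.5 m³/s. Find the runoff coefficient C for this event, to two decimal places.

C ≈ 0.37

ΣQ_DR = 3368 m³/s; V = ΣQ_DR·Δt = 1.819 × 10^7 m³.
Runoff depth d = V / A = 34.32 mm.
C = d / P = 34.32 / 93 = 0.37.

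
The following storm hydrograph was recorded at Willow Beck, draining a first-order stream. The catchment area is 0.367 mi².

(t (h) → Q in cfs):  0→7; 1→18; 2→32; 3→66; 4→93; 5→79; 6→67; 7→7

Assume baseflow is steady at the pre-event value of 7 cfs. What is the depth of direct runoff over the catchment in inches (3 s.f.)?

Direct runoff: 0.0, 11.0, 25.0, 59.0, 86.0, 72.0, 60.0, 0.0 cfs; ΣQ_DR = 313.0 cfs.
V = ΣQ_DR · Δt = 313.0 × 3600 s = 1.127 × 10^6 ft³.
Over A = 0.367 mi², depth = V / A = 1.32 in.

d ≈ 1.32 in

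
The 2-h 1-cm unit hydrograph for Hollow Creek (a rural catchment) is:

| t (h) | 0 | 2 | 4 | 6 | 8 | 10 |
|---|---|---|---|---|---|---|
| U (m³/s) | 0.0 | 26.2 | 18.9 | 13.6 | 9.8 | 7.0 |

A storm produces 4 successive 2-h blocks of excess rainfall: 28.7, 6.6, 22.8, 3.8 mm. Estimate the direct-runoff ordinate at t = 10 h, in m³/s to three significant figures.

Q ≈ 64.7 m³/s

By discrete convolution, Q_j = Σ (P_i / 10 mm) · U_{j−i}.
At t = 10 h (j=5): Q = (28.7/10)·7.0 + (6.6/10)·9.8 + (22.8/10)·13.6 + (3.8/10)·18.9 = 64.7 m³/s.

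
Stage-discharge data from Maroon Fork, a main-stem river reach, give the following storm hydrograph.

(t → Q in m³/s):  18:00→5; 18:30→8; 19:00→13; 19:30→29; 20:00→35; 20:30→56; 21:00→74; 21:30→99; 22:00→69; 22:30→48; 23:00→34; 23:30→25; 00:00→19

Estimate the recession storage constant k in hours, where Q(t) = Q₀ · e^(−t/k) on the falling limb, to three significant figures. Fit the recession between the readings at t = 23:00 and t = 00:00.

k ≈ 1.72 h

On the falling limb, Q drops from 34 to 19 m³/s between t = 23:00 and t = 00:00 (Δt = 1 h).
k = −Δt / ln(Q₂/Q₁) = −1 / ln(19/34) = 1.72 h.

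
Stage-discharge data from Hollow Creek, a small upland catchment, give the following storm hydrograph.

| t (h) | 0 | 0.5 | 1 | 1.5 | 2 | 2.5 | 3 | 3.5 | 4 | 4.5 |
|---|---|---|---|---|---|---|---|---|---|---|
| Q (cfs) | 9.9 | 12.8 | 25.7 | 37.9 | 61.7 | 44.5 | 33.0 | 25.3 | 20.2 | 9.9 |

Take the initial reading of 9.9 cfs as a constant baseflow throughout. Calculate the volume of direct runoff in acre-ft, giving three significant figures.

Direct-runoff ordinates (Q − Q_b): 0.0, 2.9, 15.8, 28.0, 51.8, 34.6, 23.1, 15.4, 10.3, 0.0 cfs.
ΣQ_DR = 181.9 cfs.
With Δt = 0.5 h = 1800 s, V = ΣQ_DR · Δt = 181.9 × 1800 = 3.27 × 10^5 ft³ = 7.52 acre-ft.

V ≈ 7.52 acre-ft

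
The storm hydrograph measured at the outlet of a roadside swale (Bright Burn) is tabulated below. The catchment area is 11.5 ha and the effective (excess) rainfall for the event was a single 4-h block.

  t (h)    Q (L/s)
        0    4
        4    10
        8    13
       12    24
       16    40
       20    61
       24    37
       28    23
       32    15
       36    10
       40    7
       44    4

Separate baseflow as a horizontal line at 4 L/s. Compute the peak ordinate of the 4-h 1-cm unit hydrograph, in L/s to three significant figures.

Direct runoff: 0.0, 6.0, 9.0, 20.0, 36.0, 57.0, 33.0, 19.0, 11.0, 6.0, 3.0, 0.0 L/s; ΣQ_DR = 200.0 L/s, peak = 57.0 L/s.
Runoff depth d = ΣQ_DR·Δt / A = 200.0 × 14400 / (11.5 ha) = 25.04 mm.
The 1-cm UH is the DRH scaled by (10 mm)/d, so U_p = 57.0 × 10/25.04 = 22.8 L/s.

U_p ≈ 22.8 L/s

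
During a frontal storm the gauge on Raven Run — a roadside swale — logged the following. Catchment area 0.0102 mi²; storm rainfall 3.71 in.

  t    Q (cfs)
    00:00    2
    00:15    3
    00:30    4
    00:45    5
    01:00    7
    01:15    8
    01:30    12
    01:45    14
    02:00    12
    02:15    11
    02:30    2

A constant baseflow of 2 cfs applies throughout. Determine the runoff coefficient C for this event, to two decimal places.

C ≈ 0.59

ΣQ_DR = 58.00 cfs; V = ΣQ_DR·Δt = 52200 ft³.
Runoff depth d = V / A = 2.203 in.
C = d / P = 2.203 / 3.71 = 0.59.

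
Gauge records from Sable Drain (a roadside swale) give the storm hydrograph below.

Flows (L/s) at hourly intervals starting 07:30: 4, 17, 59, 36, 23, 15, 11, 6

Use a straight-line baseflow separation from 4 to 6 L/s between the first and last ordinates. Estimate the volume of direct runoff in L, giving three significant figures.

Direct-runoff ordinates (Q − Q_b): 0.00, 12.71, 54.43, 31.14, 17.86, 9.57, 5.29, 0.00 L/s.
ΣQ_DR = 131.0 L/s.
With Δt = 1 h = 3600 s, V = ΣQ_DR · Δt = 131.0 × 3600 = 4.72 × 10^5 L.

V ≈ 4.72 × 10^5 L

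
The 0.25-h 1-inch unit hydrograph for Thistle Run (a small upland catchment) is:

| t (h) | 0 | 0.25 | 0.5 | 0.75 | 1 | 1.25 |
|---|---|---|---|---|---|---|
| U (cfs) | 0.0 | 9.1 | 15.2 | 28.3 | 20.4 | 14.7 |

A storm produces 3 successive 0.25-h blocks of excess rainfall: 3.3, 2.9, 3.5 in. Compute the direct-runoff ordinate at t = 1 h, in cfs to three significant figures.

Q ≈ 203 cfs

By discrete convolution, Q_j = Σ (P_i / 1 in) · U_{j−i}.
At t = 1 h (j=4): Q = (3.3/1)·20.4 + (2.9/1)·28.3 + (3.5/1)·15.2 = 203 cfs.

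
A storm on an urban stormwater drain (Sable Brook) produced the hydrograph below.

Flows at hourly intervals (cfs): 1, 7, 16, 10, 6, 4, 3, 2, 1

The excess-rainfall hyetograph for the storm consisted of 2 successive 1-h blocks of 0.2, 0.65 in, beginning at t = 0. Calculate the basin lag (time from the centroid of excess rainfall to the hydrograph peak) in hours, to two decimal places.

t_L ≈ 0.74 h

Centroid of excess rainfall: t_c = Σ P_i·t̄_i / ΣP_i = 1.2647 h (block centres at 0.5, 1.5 h).
Hydrograph peak occurs at t = 2 h, so basin lag t_L = 2 − 1.2647 = 0.74 h.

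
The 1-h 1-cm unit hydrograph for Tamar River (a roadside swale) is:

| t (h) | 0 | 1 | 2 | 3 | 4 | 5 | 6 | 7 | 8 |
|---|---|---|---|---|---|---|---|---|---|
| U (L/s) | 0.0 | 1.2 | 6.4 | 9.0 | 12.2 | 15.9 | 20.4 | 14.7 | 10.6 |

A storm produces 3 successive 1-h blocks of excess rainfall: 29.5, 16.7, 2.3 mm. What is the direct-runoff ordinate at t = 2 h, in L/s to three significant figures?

Q ≈ 20.9 L/s

By discrete convolution, Q_j = Σ (P_i / 10 mm) · U_{j−i}.
At t = 2 h (j=2): Q = (29.5/10)·6.4 + (16.7/10)·1.2 + (2.3/10)·0.0 = 20.9 L/s.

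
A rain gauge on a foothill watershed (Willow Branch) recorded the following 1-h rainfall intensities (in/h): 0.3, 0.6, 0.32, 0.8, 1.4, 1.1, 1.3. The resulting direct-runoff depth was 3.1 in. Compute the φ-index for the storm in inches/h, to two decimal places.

Only the 5 blocks with intensity above φ contribute runoff: 0.6, 0.8, 1.4, 1.1, 1.3 in/h.
Σ(I−φ)·Δt = d  ⇒  (0.6+0.8+1.4+1.1+1.3 − 5φ)·1 = 3.1
φ = (5.200 − 3.1/1) / 5 = 0.42 in/h.

φ ≈ 0.42 in/h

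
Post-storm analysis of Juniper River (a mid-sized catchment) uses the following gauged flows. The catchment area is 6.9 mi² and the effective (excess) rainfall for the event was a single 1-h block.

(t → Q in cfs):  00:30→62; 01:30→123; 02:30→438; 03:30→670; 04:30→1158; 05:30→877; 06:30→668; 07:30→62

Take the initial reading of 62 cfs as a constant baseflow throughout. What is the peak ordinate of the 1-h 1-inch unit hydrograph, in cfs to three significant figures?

Direct runoff: 0.0, 61.0, 376.0, 608.0, 1096.0, 815.0, 606.0, 0.0 cfs; ΣQ_DR = 3562 cfs, peak = 1096.0 cfs.
Runoff depth d = ΣQ_DR·Δt / A = 3562 × 3600 / (6.9 mi²) = 0.7999 in.
The 1-inch UH is the DRH scaled by (1 in)/d, so U_p = 1096.0 × 1/0.7999 = 1370 cfs.

U_p ≈ 1370 cfs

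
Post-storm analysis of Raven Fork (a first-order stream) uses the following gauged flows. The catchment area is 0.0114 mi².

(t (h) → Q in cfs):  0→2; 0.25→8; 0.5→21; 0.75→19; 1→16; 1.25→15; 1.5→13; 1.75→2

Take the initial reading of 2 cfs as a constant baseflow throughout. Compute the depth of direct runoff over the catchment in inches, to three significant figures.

d ≈ 2.72 in

Direct runoff: 0.0, 6.0, 19.0, 17.0, 14.0, 13.0, 11.0, 0.0 cfs; ΣQ_DR = 80.00 cfs.
V = ΣQ_DR · Δt = 80.00 × 900 s = 72000 ft³.
Over A = 0.0114 mi², depth = V / A = 2.72 in.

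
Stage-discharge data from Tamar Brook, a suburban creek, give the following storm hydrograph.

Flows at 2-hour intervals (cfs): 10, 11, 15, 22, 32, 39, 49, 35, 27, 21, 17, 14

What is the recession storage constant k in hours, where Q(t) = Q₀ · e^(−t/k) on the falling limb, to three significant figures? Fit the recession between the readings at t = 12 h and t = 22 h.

On the falling limb, Q drops from 49 to 14 cfs between t = 12 h and t = 22 h (Δt = 10 h).
k = −Δt / ln(Q₂/Q₁) = −10 / ln(14/49) = 7.98 h.

k ≈ 7.98 h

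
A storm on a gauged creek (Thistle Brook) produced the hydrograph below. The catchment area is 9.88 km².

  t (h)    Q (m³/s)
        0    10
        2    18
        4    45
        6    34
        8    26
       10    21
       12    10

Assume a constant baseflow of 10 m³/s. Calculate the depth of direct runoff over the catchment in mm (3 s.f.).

d ≈ 68.5 mm

Direct runoff: 0.0, 8.0, 35.0, 24.0, 16.0, 11.0, 0.0 m³/s; ΣQ_DR = 94.00 m³/s.
V = ΣQ_DR · Δt = 94.00 × 7200 s = 6.768 × 10^5 m³.
Over A = 9.88 km², depth = V / A = 68.5 mm.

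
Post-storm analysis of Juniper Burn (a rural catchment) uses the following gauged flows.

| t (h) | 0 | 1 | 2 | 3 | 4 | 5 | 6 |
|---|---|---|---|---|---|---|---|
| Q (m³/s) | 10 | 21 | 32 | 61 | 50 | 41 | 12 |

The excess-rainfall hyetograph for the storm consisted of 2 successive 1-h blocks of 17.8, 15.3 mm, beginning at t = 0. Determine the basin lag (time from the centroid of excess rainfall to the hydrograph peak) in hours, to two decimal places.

Centroid of excess rainfall: t_c = Σ P_i·t̄_i / ΣP_i = 0.9622 h (block centres at 0.5, 1.5 h).
Hydrograph peak occurs at t = 3 h, so basin lag t_L = 3 − 0.9622 = 2.04 h.

t_L ≈ 2.04 h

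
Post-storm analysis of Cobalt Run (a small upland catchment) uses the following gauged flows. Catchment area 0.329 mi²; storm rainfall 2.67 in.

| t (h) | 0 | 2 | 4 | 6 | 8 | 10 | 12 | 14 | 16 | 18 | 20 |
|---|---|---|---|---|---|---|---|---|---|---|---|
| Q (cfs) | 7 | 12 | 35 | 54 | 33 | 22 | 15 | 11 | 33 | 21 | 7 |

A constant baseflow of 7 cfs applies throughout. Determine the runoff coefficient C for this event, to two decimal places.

ΣQ_DR = 173.0 cfs; V = ΣQ_DR·Δt = 1.246 × 10^6 ft³.
Runoff depth d = V / A = 1.630 in.
C = d / P = 1.630 / 2.67 = 0.61.

C ≈ 0.61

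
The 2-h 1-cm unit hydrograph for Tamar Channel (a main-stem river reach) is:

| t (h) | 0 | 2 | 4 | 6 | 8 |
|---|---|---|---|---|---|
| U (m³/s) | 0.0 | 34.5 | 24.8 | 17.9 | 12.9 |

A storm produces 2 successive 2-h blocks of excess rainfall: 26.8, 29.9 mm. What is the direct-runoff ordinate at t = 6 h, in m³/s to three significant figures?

Q ≈ 122 m³/s

By discrete convolution, Q_j = Σ (P_i / 10 mm) · U_{j−i}.
At t = 6 h (j=3): Q = (26.8/10)·17.9 + (29.9/10)·24.8 = 122 m³/s.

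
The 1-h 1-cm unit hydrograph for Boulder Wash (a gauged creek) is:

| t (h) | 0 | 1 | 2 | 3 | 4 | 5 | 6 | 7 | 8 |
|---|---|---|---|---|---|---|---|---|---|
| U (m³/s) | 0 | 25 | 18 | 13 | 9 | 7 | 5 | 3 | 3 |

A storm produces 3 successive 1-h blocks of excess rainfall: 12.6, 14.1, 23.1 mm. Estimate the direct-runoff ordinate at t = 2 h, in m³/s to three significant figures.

By discrete convolution, Q_j = Σ (P_i / 10 mm) · U_{j−i}.
At t = 2 h (j=2): Q = (12.6/10)·18 + (14.1/10)·25 + (23.1/10)·0 = 57.9 m³/s.

Q ≈ 57.9 m³/s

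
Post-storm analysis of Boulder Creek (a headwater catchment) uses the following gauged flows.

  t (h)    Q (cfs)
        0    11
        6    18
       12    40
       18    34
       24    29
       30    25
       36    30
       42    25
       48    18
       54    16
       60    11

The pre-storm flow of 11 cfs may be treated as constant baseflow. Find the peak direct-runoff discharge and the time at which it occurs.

Q_p = 29.0 cfs at t = 12 h

Subtracting baseflow gives direct-runoff ordinates: 0.0, 7.0, 29.0, 23.0, 18.0, 14.0, 19.0, 14.0, 7.0, 5.0, 0.0 cfs.
The maximum is 29.0 cfs, occurring at the reading for t = 12 h.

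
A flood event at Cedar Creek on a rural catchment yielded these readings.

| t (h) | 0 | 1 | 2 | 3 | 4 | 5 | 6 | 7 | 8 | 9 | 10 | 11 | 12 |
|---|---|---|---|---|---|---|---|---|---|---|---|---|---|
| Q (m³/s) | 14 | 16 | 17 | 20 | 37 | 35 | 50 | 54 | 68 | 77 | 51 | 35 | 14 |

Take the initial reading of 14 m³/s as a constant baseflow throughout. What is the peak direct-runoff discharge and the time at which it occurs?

Q_p = 63.0 m³/s at t = 9 h

Subtracting baseflow gives direct-runoff ordinates: 0.0, 2.0, 3.0, 6.0, 23.0, 21.0, 36.0, 40.0, 54.0, 63.0, 37.0, 21.0, 0.0 m³/s.
The maximum is 63.0 m³/s, occurring at the reading for t = 9 h.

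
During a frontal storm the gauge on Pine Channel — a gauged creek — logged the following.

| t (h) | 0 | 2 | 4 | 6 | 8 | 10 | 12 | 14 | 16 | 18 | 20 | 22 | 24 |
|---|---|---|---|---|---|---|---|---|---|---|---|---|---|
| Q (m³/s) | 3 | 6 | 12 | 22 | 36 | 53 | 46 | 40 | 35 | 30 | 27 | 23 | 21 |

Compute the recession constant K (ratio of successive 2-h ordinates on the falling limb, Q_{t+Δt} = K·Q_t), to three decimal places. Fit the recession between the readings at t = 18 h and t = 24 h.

K ≈ 0.888

Using the recession-limb readings at t = 18 h and t = 24 h: Q falls from 30 to 21 m³/s over 3 intervals.
K = (Q₂/Q₁)^(1/3) = (21/30)^(1/3) = 0.888.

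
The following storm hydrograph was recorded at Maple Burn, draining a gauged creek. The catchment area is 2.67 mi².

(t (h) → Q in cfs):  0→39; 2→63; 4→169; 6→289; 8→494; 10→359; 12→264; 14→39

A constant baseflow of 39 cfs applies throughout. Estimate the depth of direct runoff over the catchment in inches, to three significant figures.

Direct runoff: 0.0, 24.0, 130.0, 250.0, 455.0, 320.0, 225.0, 0.0 cfs; ΣQ_DR = 1404 cfs.
V = ΣQ_DR · Δt = 1404 × 7200 s = 1.011 × 10^7 ft³.
Over A = 2.67 mi², depth = V / A = 1.63 in.

d ≈ 1.63 in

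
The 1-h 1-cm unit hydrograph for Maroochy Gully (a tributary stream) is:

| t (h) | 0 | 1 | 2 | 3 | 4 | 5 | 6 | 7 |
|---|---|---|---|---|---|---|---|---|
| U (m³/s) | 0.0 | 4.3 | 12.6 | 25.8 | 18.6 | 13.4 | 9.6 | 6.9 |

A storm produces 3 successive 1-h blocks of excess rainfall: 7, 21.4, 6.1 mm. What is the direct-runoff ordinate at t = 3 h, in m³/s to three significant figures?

By discrete convolution, Q_j = Σ (P_i / 10 mm) · U_{j−i}.
At t = 3 h (j=3): Q = (7/10)·25.8 + (21.4/10)·12.6 + (6.1/10)·4.3 = 47.6 m³/s.

Q ≈ 47.6 m³/s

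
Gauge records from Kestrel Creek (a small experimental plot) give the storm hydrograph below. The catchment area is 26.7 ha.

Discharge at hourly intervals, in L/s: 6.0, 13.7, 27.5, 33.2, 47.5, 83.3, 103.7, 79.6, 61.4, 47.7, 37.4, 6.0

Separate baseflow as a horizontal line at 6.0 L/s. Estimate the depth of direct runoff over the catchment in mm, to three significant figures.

Direct runoff: 0.0, 7.7, 21.5, 27.2, 41.5, 77.3, 97.7, 73.6, 55.4, 41.7, 31.4, 0.0 L/s; ΣQ_DR = 475.0 L/s.
V = ΣQ_DR · Δt = 475.0 × 3600 s = 1.710 × 10^6 L.
Over A = 26.7 ha, depth = V / A = 6.40 mm.

d ≈ 6.40 mm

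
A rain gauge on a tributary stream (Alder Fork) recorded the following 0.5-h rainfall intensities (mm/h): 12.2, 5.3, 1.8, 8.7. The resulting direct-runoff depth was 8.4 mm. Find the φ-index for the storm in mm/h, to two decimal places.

φ ≈ 3.13 mm/h

Only the 3 blocks with intensity above φ contribute runoff: 12.2, 5.3, 8.7 mm/h.
Σ(I−φ)·Δt = d  ⇒  (12.2+5.3+8.7 − 3φ)·0.5 = 8.4
φ = (26.20 − 8.4/0.5) / 3 = 3.13 mm/h.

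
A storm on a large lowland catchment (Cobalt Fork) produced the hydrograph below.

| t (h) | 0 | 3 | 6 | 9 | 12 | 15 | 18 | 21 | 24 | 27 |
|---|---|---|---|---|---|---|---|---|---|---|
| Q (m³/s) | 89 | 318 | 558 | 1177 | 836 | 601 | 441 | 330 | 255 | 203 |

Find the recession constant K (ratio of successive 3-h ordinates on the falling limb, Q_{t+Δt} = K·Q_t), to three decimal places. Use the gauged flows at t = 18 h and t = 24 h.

Using the recession-limb readings at t = 18 h and t = 24 h: Q falls from 441 to 255 m³/s over 2 intervals.
K = (Q₂/Q₁)^(1/2) = (255/441)^(1/2) = 0.760.

K ≈ 0.760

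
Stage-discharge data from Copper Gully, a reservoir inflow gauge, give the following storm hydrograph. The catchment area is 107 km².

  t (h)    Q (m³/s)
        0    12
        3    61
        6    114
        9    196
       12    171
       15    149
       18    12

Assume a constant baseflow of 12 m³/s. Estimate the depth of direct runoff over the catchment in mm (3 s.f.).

d ≈ 63.7 mm

Direct runoff: 0.0, 49.0, 102.0, 184.0, 159.0, 137.0, 0.0 m³/s; ΣQ_DR = 631.0 m³/s.
V = ΣQ_DR · Δt = 631.0 × 10800 s = 6.815 × 10^6 m³.
Over A = 107 km², depth = V / A = 63.7 mm.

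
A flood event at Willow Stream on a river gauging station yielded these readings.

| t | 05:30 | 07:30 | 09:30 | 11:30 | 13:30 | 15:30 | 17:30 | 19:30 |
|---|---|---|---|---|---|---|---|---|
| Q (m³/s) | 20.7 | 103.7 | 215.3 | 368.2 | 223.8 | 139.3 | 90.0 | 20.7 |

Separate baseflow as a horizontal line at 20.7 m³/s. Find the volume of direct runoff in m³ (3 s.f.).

V ≈ 7.32 × 10^6 m³

Direct-runoff ordinates (Q − Q_b): 0.0, 83.0, 194.6, 347.5, 203.1, 118.6, 69.3, 0.0 m³/s.
ΣQ_DR = 1016 m³/s.
With Δt = 2 h = 7200 s, V = ΣQ_DR · Δt = 1016 × 7200 = 7.32 × 10^6 m³.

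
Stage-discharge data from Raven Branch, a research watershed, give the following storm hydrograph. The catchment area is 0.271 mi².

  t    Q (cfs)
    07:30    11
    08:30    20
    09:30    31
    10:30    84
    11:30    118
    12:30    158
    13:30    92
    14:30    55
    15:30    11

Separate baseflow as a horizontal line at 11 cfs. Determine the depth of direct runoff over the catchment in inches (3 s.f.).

Direct runoff: 0.0, 9.0, 20.0, 73.0, 107.0, 147.0, 81.0, 44.0, 0.0 cfs; ΣQ_DR = 481.0 cfs.
V = ΣQ_DR · Δt = 481.0 × 3600 s = 1.732 × 10^6 ft³.
Over A = 0.271 mi², depth = V / A = 2.75 in.

d ≈ 2.75 in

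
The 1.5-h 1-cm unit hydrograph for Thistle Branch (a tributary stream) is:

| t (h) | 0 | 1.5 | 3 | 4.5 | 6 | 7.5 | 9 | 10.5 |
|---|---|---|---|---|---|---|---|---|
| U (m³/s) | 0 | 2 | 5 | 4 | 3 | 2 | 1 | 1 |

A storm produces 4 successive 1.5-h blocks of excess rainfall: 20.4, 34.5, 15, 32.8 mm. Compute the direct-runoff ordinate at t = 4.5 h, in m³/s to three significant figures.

By discrete convolution, Q_j = Σ (P_i / 10 mm) · U_{j−i}.
At t = 4.5 h (j=3): Q = (20.4/10)·4 + (34.5/10)·5 + (15/10)·2 + (32.8/10)·0 = 28.4 m³/s.

Q ≈ 28.4 m³/s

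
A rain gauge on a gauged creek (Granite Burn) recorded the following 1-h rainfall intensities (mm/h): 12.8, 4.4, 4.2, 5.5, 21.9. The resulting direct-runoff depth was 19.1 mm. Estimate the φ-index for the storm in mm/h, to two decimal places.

φ ≈ 7.80 mm/h

Only the 2 blocks with intensity above φ contribute runoff: 12.8, 21.9 mm/h.
Σ(I−φ)·Δt = d  ⇒  (12.8+21.9 − 2φ)·1 = 19.1
φ = (34.70 − 19.1/1) / 2 = 7.80 mm/h.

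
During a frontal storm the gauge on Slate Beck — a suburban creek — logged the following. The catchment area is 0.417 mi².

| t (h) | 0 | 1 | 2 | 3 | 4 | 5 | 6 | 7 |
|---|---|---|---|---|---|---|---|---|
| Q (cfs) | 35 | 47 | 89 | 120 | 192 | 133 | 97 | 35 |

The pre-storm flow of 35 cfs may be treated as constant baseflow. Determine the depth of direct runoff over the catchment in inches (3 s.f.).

d ≈ 1.74 in

Direct runoff: 0.0, 12.0, 54.0, 85.0, 157.0, 98.0, 62.0, 0.0 cfs; ΣQ_DR = 468.0 cfs.
V = ΣQ_DR · Δt = 468.0 × 3600 s = 1.685 × 10^6 ft³.
Over A = 0.417 mi², depth = V / A = 1.74 in.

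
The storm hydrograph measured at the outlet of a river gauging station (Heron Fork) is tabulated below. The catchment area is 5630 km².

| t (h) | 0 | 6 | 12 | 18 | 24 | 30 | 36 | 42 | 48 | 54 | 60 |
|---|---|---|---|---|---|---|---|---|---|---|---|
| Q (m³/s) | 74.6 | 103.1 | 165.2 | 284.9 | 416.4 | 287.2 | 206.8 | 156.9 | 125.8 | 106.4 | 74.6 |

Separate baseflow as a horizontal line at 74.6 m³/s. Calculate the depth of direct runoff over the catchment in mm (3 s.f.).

d ≈ 4.53 mm

Direct runoff: 0.0, 28.5, 90.6, 210.3, 341.8, 212.6, 132.2, 82.3, 51.2, 31.8, 0.0 m³/s; ΣQ_DR = 1181 m³/s.
V = ΣQ_DR · Δt = 1181 × 21600 s = 2.552 × 10^7 m³.
Over A = 5630 km², depth = V / A = 4.53 mm.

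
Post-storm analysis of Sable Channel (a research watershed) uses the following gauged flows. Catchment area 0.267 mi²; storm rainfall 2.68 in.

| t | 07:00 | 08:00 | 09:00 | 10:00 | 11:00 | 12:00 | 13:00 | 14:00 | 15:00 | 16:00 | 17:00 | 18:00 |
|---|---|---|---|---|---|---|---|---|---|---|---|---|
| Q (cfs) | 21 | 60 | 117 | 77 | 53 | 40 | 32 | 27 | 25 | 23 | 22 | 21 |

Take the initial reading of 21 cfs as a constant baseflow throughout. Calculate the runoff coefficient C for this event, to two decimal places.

ΣQ_DR = 266.0 cfs; V = ΣQ_DR·Δt = 9.576 × 10^5 ft³.
Runoff depth d = V / A = 1.544 in.
C = d / P = 1.544 / 2.68 = 0.58.

C ≈ 0.58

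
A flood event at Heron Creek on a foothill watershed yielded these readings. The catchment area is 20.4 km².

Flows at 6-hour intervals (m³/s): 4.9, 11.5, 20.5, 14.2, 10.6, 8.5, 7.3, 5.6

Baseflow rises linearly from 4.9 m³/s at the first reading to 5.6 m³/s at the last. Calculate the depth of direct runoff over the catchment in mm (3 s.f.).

Direct runoff: 0.00, 6.50, 15.40, 9.00, 5.30, 3.10, 1.80, 0.00 m³/s; ΣQ_DR = 41.10 m³/s.
V = ΣQ_DR · Δt = 41.10 × 21600 s = 8.878 × 10^5 m³.
Over A = 20.4 km², depth = V / A = 43.5 mm.

d ≈ 43.5 mm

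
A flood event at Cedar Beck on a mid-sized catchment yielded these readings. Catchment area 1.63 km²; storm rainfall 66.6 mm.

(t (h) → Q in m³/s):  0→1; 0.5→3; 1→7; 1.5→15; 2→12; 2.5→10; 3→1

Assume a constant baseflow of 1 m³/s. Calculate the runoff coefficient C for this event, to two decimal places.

C ≈ 0.70

ΣQ_DR = 42.00 m³/s; V = ΣQ_DR·Δt = 75600 m³.
Runoff depth d = V / A = 46.38 mm.
C = d / P = 46.38 / 66.6 = 0.70.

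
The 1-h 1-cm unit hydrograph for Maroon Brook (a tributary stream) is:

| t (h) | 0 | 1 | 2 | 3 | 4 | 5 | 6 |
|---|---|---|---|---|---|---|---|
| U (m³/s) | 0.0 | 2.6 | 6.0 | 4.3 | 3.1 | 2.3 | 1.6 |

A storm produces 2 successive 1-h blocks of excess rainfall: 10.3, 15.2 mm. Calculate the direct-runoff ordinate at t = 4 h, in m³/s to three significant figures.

Q ≈ 9.73 m³/s

By discrete convolution, Q_j = Σ (P_i / 10 mm) · U_{j−i}.
At t = 4 h (j=4): Q = (10.3/10)·3.1 + (15.2/10)·4.3 = 9.73 m³/s.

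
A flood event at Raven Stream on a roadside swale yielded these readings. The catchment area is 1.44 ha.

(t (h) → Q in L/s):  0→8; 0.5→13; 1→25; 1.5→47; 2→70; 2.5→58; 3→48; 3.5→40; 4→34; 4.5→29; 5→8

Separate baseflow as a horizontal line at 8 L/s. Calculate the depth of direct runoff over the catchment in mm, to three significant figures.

Direct runoff: 0.0, 5.0, 17.0, 39.0, 62.0, 50.0, 40.0, 32.0, 26.0, 21.0, 0.0 L/s; ΣQ_DR = 292.0 L/s.
V = ΣQ_DR · Δt = 292.0 × 1800 s = 5.256 × 10^5 L.
Over A = 1.44 ha, depth = V / A = 36.5 mm.

d ≈ 36.5 mm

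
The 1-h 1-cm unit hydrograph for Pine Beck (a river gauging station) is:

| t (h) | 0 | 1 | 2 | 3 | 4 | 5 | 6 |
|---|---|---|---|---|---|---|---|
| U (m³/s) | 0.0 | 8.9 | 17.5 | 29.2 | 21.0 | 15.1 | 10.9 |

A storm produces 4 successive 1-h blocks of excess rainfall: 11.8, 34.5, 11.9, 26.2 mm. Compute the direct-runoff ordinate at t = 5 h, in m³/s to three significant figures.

Q ≈ 171 m³/s

By discrete convolution, Q_j = Σ (P_i / 10 mm) · U_{j−i}.
At t = 5 h (j=5): Q = (11.8/10)·15.1 + (34.5/10)·21.0 + (11.9/10)·29.2 + (26.2/10)·17.5 = 171 m³/s.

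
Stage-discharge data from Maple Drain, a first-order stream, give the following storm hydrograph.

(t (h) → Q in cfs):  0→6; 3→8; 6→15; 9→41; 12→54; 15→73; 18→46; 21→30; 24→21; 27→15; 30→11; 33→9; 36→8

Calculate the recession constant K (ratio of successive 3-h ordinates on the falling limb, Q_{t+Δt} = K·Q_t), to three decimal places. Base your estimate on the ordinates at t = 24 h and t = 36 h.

K ≈ 0.786

Using the recession-limb readings at t = 24 h and t = 36 h: Q falls from 21 to 8 cfs over 4 intervals.
K = (Q₂/Q₁)^(1/4) = (8/21)^(1/4) = 0.786.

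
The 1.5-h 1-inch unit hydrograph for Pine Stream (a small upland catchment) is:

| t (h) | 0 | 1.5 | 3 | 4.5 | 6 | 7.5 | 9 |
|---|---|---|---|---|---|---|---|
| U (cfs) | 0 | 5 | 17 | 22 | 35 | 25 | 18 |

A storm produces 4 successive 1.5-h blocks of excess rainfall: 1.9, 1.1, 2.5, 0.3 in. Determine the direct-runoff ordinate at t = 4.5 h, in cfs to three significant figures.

By discrete convolution, Q_j = Σ (P_i / 1 in) · U_{j−i}.
At t = 4.5 h (j=3): Q = (1.9/1)·22 + (1.1/1)·17 + (2.5/1)·5 + (0.3/1)·0 = 73.0 cfs.

Q ≈ 73.0 cfs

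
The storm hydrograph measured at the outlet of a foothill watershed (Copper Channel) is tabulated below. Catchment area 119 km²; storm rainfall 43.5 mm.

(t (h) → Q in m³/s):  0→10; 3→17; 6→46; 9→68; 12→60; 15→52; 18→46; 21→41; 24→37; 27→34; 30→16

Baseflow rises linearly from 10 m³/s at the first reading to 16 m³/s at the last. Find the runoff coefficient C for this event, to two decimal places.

C ≈ 0.59

ΣQ_DR = 284.0 m³/s; V = ΣQ_DR·Δt = 3.067 × 10^6 m³.
Runoff depth d = V / A = 25.77 mm.
C = d / P = 25.77 / 43.5 = 0.59.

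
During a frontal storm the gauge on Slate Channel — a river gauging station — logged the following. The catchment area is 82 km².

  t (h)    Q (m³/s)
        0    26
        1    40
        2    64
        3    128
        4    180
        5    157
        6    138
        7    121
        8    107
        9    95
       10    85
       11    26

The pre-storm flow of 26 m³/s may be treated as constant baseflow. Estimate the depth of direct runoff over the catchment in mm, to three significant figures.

d ≈ 37.5 mm

Direct runoff: 0.0, 14.0, 38.0, 102.0, 154.0, 131.0, 112.0, 95.0, 81.0, 69.0, 59.0, 0.0 m³/s; ΣQ_DR = 855.0 m³/s.
V = ΣQ_DR · Δt = 855.0 × 3600 s = 3.078 × 10^6 m³.
Over A = 82 km², depth = V / A = 37.5 mm.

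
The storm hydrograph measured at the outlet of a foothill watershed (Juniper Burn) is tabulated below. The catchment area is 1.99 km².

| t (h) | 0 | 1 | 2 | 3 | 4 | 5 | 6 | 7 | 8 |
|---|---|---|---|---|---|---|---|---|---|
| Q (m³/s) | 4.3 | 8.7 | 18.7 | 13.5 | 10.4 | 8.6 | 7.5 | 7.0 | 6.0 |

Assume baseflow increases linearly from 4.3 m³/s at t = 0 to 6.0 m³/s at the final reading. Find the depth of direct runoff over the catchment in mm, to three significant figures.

Direct runoff: 0.00, 4.19, 13.97, 8.56, 5.25, 3.24, 1.93, 1.21, 0.00 m³/s; ΣQ_DR = 38.35 m³/s.
V = ΣQ_DR · Δt = 38.35 × 3600 s = 1.381 × 10^5 m³.
Over A = 1.99 km², depth = V / A = 69.4 mm.

d ≈ 69.4 mm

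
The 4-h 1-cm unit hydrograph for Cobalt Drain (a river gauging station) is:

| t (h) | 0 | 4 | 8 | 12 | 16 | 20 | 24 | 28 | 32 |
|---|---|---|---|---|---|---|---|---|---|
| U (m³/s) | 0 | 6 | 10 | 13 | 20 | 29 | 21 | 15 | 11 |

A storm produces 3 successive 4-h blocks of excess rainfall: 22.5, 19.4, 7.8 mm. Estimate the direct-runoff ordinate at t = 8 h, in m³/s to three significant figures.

Q ≈ 34.1 m³/s

By discrete convolution, Q_j = Σ (P_i / 10 mm) · U_{j−i}.
At t = 8 h (j=2): Q = (22.5/10)·10 + (19.4/10)·6 + (7.8/10)·0 = 34.1 m³/s.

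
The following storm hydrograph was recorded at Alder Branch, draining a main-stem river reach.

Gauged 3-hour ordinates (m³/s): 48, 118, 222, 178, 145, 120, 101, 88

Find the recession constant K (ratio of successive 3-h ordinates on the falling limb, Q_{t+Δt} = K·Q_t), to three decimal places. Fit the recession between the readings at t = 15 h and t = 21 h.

K ≈ 0.856

Using the recession-limb readings at t = 15 h and t = 21 h: Q falls from 120 to 88 m³/s over 2 intervals.
K = (Q₂/Q₁)^(1/2) = (88/120)^(1/2) = 0.856.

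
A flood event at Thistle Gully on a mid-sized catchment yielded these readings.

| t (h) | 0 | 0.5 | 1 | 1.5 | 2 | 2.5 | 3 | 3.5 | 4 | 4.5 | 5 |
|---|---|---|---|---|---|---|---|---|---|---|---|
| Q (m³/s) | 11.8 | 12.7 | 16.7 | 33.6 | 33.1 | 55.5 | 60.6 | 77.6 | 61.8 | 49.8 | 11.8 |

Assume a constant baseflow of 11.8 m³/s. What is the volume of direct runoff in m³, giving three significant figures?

V ≈ 5.31 × 10^5 m³

Direct-runoff ordinates (Q − Q_b): 0.0, 0.9, 4.9, 21.8, 21.3, 43.7, 48.8, 65.8, 50.0, 38.0, 0.0 m³/s.
ΣQ_DR = 295.2 m³/s.
With Δt = 0.5 h = 1800 s, V = ΣQ_DR · Δt = 295.2 × 1800 = 5.31 × 10^5 m³.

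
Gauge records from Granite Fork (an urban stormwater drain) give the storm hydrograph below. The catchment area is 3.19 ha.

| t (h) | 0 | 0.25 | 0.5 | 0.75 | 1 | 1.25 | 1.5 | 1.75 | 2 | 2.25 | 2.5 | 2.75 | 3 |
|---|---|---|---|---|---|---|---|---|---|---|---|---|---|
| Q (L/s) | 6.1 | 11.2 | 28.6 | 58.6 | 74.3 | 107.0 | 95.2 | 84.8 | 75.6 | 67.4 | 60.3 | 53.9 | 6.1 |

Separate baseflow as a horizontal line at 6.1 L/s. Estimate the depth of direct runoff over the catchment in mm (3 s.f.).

Direct runoff: 0.0, 5.1, 22.5, 52.5, 68.2, 100.9, 89.1, 78.7, 69.5, 61.3, 54.2, 47.8, 0.0 L/s; ΣQ_DR = 649.8 L/s.
V = ΣQ_DR · Δt = 649.8 × 900 s = 5.848 × 10^5 L.
Over A = 3.19 ha, depth = V / A = 18.3 mm.

d ≈ 18.3 mm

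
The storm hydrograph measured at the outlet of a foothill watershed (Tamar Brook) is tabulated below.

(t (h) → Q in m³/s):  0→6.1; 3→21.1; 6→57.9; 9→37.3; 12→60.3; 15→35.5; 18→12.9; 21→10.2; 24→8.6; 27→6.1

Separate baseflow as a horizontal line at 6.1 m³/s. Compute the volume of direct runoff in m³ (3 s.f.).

Direct-runoff ordinates (Q − Q_b): 0.0, 15.0, 51.8, 31.2, 54.2, 29.4, 6.8, 4.1, 2.5, 0.0 m³/s.
ΣQ_DR = 195.0 m³/s.
With Δt = 3 h = 10800 s, V = ΣQ_DR · Δt = 195.0 × 10800 = 2.11 × 10^6 m³.

V ≈ 2.11 × 10^6 m³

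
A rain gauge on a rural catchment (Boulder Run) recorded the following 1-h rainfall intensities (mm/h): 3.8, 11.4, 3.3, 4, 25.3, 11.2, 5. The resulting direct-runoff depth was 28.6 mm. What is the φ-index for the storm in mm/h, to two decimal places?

φ ≈ 6.43 mm/h

Only the 3 blocks with intensity above φ contribute runoff: 11.4, 25.3, 11.2 mm/h.
Σ(I−φ)·Δt = d  ⇒  (11.4+25.3+11.2 − 3φ)·1 = 28.6
φ = (47.90 − 28.6/1) / 3 = 6.43 mm/h.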